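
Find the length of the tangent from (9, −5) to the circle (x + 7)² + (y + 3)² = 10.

5√10

Centre (−7, −3), r² = 10. |PO|² = (16)² + (−2)² = 260.
Power of the point: PT² = |PO|² − r² = 250, so PT = 5√10.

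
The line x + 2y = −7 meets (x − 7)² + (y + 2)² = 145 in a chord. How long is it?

10√5

Centre (7, −2), r² = 145. Perpendicular distance d from centre to line = |10| / √5 = 10/√5.
Half the chord is √(r² − d²) = √(125), so the full chord is 10√5.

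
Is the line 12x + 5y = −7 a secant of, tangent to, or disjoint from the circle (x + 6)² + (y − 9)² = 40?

d² = (12·(−6) + 5·9 − (−7))²/169 = 400/169; r² = 40.
Since d² < r², the line cuts the circle twice.

secant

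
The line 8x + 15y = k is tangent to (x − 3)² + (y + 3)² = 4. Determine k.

k = −55 or k = 13

Tangency holds when the distance from the centre (3, −3) to the line equals the radius 2:
|8·3 + 15·(−3) − k| / √289 = 2
|k − (−21)| = 2·17, so k = 13 or k = −55.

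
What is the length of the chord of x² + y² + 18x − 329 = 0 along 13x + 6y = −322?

The distance from (−9, 0) to the line is 205/√205, and r² = 410.
Chord = 2√(r² − d²) = 2·√(205) = 2√205.

2√205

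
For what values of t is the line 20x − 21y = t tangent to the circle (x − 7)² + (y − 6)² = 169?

t = −363 or t = 391

The line touches the circle iff its distance from (7, 6) is 13:
|20·7 − 21·6 − t| / √841 = 13
|t − (14)| = 13·29, so t = 391 or t = −363.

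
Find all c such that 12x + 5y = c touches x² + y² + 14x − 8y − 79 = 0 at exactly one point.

The line touches the circle iff its distance from (−7, 4) is 12:
|12·(−7) + 5·4 − c| / √169 = 12
|c − (−64)| = 12·13, so c = 92 or c = −220.

c = −220 or c = 92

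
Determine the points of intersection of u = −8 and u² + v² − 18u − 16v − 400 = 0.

(−8, −8) and (−8, 24)

The line gives u = −8. Substituting into the circle:
v² − 16v − 192 = 0
v = 24 or v = −8, giving (−8, 24) and (−8, −8).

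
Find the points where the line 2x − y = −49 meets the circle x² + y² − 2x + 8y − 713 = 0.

From the line, y = 2x + 49. Substituting:
5x² + 210x + 2080 = 0  ⟹  x² + 42x + 416 = 0
x = −16 or x = −26, giving (−16, 17) and (−26, −3).

(−26, −3) and (−16, 17)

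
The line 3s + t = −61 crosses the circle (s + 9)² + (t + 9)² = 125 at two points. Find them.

(−19, −4) and (−14, −19)

From the line, t = −3s − 61. Substituting:
10s² + 330s + 2660 = 0  ⟹  s² + 33s + 266 = 0
s = −14 or s = −19, giving (−14, −19) and (−19, −4).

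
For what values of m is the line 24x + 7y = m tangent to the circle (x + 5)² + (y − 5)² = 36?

m = −235 or m = 65

Tangency holds when the distance from the centre (−5, 5) to the line equals the radius 6:
|24·(−5) + 7·5 − m| / √625 = 6
|m − (−85)| = 6·25, so m = 65 or m = −235.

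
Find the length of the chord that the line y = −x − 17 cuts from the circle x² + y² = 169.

Centre (0, 0), r² = 169. Perpendicular distance d from centre to line = |17| / √2 = 17/√2.
Half the chord is √(r² − d²) = √(49/2), so the full chord is 7√2.

7√2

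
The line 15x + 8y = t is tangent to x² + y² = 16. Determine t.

t = −68 or t = 68

Tangency holds when the distance from the centre (0, 0) to the line equals the radius 4:
|15·0 + 8·0 − t| / √289 = 4
|t| = 4·17, so t = 68 or t = −68.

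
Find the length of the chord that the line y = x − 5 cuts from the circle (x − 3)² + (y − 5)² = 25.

√2

Centre (3, 5), r² = 25. Perpendicular distance d from centre to line = |−7| / √2 = 7/√2.
Half the chord is √(r² − d²) = √(1/2), so the full chord is √2.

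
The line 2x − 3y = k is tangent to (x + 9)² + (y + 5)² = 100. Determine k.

k = −3 ± 10√13

Tangency holds when the distance from the centre (−9, −5) to the line equals the radius 10:
|2·(−9) − 3·(−5) − k| / √13 = 10
|k − (−3)| = 10√13.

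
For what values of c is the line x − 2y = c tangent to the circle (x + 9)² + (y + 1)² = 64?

Tangency holds when the distance from the centre (−9, −1) to the line equals the radius 8:
|1·(−9) − 2·(−1) − c| / √5 = 8
|c − (−7)| = 8√5.

c = −7 ± 8√5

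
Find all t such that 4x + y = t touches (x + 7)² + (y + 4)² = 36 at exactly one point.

t = −32 ± 6√17

For a tangent, require d(centre, line) = r = 6.
|4·(−7) + 1·(−4) − t| / √17 = 6
|t − (−32)| = 6√17.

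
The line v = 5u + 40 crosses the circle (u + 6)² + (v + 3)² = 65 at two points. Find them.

(−10, −10) and (−7, 5)

Substitute v = 5u + 40:
26u² + 442u + 1820 = 0  ⟹  u² + 17u + 70 = 0
u = −7 or u = −10, giving (−7, 5) and (−10, −10).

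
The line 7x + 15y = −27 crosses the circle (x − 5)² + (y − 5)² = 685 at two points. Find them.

(−21, 8) and (24, −13)

Substitute y = (−27 − 7x)/15:
274x² − 822x − 138096 = 0  ⟹  x² − 3x − 504 = 0
x = 24 or x = −21, giving (24, −13) and (−21, 8).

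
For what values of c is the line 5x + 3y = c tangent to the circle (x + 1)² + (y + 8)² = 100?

Tangency holds when the distance from the centre (−1, −8) to the line equals the radius 10:
|5·(−1) + 3·(−8) − c| / √34 = 10
|c − (−29)| = 10√34.

c = −29 ± 10√34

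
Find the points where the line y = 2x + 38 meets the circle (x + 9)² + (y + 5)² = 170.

From the line, y = 2x + 38. Substituting:
5x² + 190x + 1760 = 0  ⟹  x² + 38x + 352 = 0
x = −16 or x = −22, giving (−16, 6) and (−22, −6).

(−22, −6) and (−16, 6)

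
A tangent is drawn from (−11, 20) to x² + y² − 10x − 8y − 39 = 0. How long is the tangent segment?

12√3

Centre (5, 4), r² = 80. |PO|² = (−16)² + (16)² = 512.
By the tangent–radius right angle, tangent length = √(|PO|² − r²) = √432 = 12√3.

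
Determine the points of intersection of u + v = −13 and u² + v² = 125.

(−11, −2) and (−2, −11)

Substitute v = −u − 13:
2u² + 26u + 44 = 0  ⟹  u² + 13u + 22 = 0
u = −2 or u = −11, giving (−2, −11) and (−11, −2).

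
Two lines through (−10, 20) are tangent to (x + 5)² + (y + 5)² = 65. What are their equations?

7x + 4y = 10 and 8x − y = −100

Write the tangent as mx − y + (20 − m·(−10)) = 0 and set its distance from the centre to √65:
(5m − (−25))² = 65(m² + 1)
4m² − 25m − 56 = 0, so m = −7/4 or m = 8.
Through (−10, 20) these give 7x + 4y = 10 and 8x − y = −100.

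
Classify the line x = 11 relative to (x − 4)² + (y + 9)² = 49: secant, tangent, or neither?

tangent

Substituting the line into the circle gives y² + 18y + 81 = 0.
Discriminant = (18)² − 4·1·(81) = 0.
A repeated root: the line is tangent.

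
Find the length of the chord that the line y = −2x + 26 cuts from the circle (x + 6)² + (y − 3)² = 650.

18√5

From the line, y = −2x + 26. Substituting:
5x² − 80x − 85 = 0  ⟹  x² − 16x − 17 = 0
x = 17 or x = −1, giving (17, −8) and (−1, 28).
|(17, −8) − (−1, 28)| = √((18)² + (−36)²) = 18√5.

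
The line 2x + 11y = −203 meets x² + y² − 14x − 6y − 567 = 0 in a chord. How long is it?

10√5

Centre (7, 3), r² = 625. Perpendicular distance d from centre to line = |250| / √125 = 250/√125.
Half the chord is √(r² − d²) = √(125), so the full chord is 10√5.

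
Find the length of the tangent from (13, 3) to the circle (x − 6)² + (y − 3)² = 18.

With centre O = (6, 3), |OP|² = 49 and r² = 18.
Power of the point: PT² = |PO|² − r² = 31, so PT = √31.

√31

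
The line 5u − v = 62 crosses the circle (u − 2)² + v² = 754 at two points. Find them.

(7, −27) and (17, 23)

Express v = 5u − 62 and substitute into the circle:
26u² − 624u + 3094 = 0  ⟹  u² − 24u + 119 = 0
u = 17 or u = 7, giving (17, 23) and (7, −27).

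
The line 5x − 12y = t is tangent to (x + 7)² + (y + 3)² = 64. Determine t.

For a tangent, require d(centre, line) = r = 8.
|5·(−7) − 12·(−3) − t| / √169 = 8
|t − (1)| = 8·13, so t = 105 or t = −103.

t = −103 or t = 105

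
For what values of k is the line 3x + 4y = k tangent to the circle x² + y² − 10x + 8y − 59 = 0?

k = −51 or k = 49

Tangency holds when the distance from the centre (5, −4) to the line equals the radius 10:
|3·5 + 4·(−4) − k| / √25 = 10
|k − (−1)| = 10·5, so k = 49 or k = −51.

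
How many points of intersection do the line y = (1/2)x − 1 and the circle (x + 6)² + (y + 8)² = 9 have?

Substituting the line into the circle gives 5x² + 76x + 304 = 0.
Δ = 5776 − 6080 = −304.
No real roots: the line does not meet the circle.

0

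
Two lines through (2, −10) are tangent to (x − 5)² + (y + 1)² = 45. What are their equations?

Let a tangent through (2, −10) have slope m. Its distance from (5, −1) must equal 3√5:
[m·(3) − (9)]² = 45(m² + 1)
2m² + 3m − 2 = 0, so m = 1/2 or m = −2.
With m = 1/2: x − 2y = 22. With m = −2: 2x + y = −6.

x − 2y = 22 and 2x + y = −6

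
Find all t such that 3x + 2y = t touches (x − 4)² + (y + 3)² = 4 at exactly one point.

Tangency holds when the distance from the centre (4, −3) to the line equals the radius 2:
|3·4 + 2·(−3) − t| / √13 = 2
|t − (6)| = 2√13.

t = 6 ± 2√13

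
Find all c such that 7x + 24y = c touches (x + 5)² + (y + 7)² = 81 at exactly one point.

Tangency holds when the distance from the centre (−5, −7) to the line equals the radius 9:
|7·(−5) + 24·(−7) − c| / √625 = 9
|c − (−203)| = 9·25, so c = 22 or c = −428.

c = −428 or c = 22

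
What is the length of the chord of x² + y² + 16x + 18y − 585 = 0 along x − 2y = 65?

10√5

Centre (−8, −9), r² = 730. Perpendicular distance d from centre to line = |−55| / √5 = 55/√5.
Chord = 2√(r² − d²) = 2·√(125) = 10√5.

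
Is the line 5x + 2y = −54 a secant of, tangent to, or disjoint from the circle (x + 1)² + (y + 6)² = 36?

Substituting the line into the circle gives 29x² + 428x + 1624 = 0.
Δ = 183184 − 188384 = −5200.
No real roots: the line does not meet the circle.

disjoint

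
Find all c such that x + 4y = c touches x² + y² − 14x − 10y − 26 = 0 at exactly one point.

c = 27 ± 10√17

Tangency holds when the distance from the centre (7, 5) to the line equals the radius 10:
|1·7 + 4·5 − c| / √17 = 10
|c − (27)| = 10√17.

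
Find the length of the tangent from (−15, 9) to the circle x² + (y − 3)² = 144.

Centre (0, 3), r² = 144. |PO|² = (−15)² + (6)² = 261.
By the tangent–radius right angle, tangent length = √(|PO|² − r²) = √117 = 3√13.

3√13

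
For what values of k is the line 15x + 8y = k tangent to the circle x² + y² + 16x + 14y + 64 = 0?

Tangency holds when the distance from the centre (−8, −7) to the line equals the radius 7:
|15·(−8) + 8·(−7) − k| / √289 = 7
|k − (−176)| = 7·17, so k = −57 or k = −295.

k = −295 or k = −57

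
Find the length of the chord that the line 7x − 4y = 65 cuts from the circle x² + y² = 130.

2√65

From the line, y = (−65 + 7x)/4. Substituting:
65x² − 910x + 2145 = 0  ⟹  x² − 14x + 33 = 0
x = 11 or x = 3, giving (11, 3) and (3, −11).
Chord length = distance between (11, 3) and (3, −11) = √260 = 2√65.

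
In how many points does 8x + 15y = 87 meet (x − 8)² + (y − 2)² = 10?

2

Substituting the line into the circle gives 289x² − 4512x + 15399 = 0.
Discriminant = (−4512)² − 4·289·(15399) = 2556900 > 0.
Two real roots: the line is a secant.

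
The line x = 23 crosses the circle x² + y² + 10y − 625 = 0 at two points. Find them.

The line gives x = 23. Substituting into the circle:
y² + 10y − 96 = 0
y = 6 or y = −16, giving (23, 6) and (23, −16).

(23, −16) and (23, 6)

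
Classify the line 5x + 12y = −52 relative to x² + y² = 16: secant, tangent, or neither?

tangent

Substituting the line into the circle gives 169x² + 520x + 400 = 0.
Discriminant = (520)² − 4·169·(400) = 0.
A repeated root: the line is tangent.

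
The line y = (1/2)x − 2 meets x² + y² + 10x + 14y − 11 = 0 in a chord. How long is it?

8√5

Express y = (−4 + x)/2 and substitute into the circle:
5x² + 60x − 140 = 0  ⟹  x² + 12x − 28 = 0
x = 2 or x = −14, giving (2, −1) and (−14, −9).
Chord length = distance between (2, −1) and (−14, −9) = √320 = 8√5.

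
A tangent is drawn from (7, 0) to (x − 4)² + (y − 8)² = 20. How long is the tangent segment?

√53

The centre is (4, 8) and r = 2√5. The square of the distance from P to the centre is 9 + 64 = 73.
By the tangent–radius right angle, tangent length = √(|PO|² − r²) = √53.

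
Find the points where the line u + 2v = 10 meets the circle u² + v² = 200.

(−10, 10) and (14, −2)

Express v = (10 − u)/2 and substitute into the circle:
5u² − 20u − 700 = 0  ⟹  u² − 4u − 140 = 0
u = 14 or u = −10, giving (14, −2) and (−10, 10).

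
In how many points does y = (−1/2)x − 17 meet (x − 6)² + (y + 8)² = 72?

Substituting the line into the circle gives 5x² − 12x + 180 = 0.
Discriminant = (−12)² − 4·5·(180) = −3456 < 0.
No real roots: the line does not meet the circle.

0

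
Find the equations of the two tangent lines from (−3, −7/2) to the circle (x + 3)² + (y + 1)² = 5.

x − 2y = 4 and x + 2y = −10

A line y − (−7/2) = m(x − (−3)) is tangent when its distance from (−3, −1) is √5:
(0m − (5/2))² = 5(m² + 1)
4m² − 1 = 0, so m = 1/2 or m = −1/2.
With m = 1/2: x − 2y = 4. With m = −1/2: x + 2y = −10.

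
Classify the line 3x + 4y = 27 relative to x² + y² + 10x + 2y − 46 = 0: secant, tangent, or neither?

neither

Substituting the line into the circle gives 25x² − 26x + 209 = 0.
Δ = 676 − 20900 = −20224.
No real roots: the line does not meet the circle.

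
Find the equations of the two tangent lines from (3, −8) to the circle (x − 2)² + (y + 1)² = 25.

3x + 4y = −23 and 4x − 3y = 36

Let a tangent through (3, −8) have slope m. Its distance from (2, −1) must equal 5:
(−1m − (7))² = 25(m² + 1)
12m² − 7m − 12 = 0, so m = −3/4 or m = 4/3.
Through (3, −8) these give 3x + 4y = −23 and 4x − 3y = 36.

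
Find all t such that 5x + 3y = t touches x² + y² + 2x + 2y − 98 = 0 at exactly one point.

For a tangent, require d(centre, line) = r = 10.
|5·(−1) + 3·(−1) − t| / √34 = 10
|t − (−8)| = 10√34.

t = −8 ± 10√34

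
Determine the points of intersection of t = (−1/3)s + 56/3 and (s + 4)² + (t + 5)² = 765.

Substitute t = (56 − s)/3:
10s² − 70s − 1700 = 0  ⟹  s² − 7s − 170 = 0
s = 17 or s = −10, giving (17, 13) and (−10, 22).

(−10, 22) and (17, 13)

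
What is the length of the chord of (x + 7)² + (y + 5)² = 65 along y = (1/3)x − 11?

√10

Centre (−7, −5), r² = 65. Perpendicular distance d from centre to line = |−25| / √10 = 25/√10.
Half the chord is √(r² − d²) = √(5/2), so the full chord is √10.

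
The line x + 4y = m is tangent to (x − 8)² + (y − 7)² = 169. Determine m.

m = 36 ± 13√17

The line touches the circle iff its distance from (8, 7) is 13:
|1·8 + 4·7 − m| / √17 = 13
|m − (36)| = 13√17.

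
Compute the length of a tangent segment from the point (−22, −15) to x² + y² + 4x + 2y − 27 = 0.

2√141

Centre (−2, −1), r² = 32. |PO|² = (−20)² + (−14)² = 596.
The tangent meets the radius at right angles, so tangent² = |PO|² − r² = 596 − 32 = 564.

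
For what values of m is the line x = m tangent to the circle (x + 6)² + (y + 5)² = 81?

m = −15 or m = 3

For a tangent, require d(centre, line) = r = 9.
|1·(−6) + 0·(−5) − m| / √1 = 9
|m − (−6)| = 9, so m = 3 or m = −15.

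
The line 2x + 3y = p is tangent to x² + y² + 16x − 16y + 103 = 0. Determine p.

The line touches the circle iff its distance from (−8, 8) is 5:
|2·(−8) + 3·8 − p| / √13 = 5
|p − (8)| = 5√13.

p = 8 ± 5√13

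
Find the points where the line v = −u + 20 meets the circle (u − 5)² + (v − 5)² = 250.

Express v = −u + 20 and substitute into the circle:
2u² − 40u = 0  ⟹  u² − 20u = 0
u = 20 or u = 0, giving (20, 0) and (0, 20).

(0, 20) and (20, 0)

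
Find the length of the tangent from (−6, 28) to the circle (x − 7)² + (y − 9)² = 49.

√481

Centre (7, 9), r² = 49. |PO|² = (−13)² + (19)² = 530.
By the tangent–radius right angle, tangent length = √(|PO|² − r²) = √481.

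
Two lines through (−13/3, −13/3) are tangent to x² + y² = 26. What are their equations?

x + 5y = −26 and 5x + y = −26

Let a tangent through (−13/3, −13/3) have slope m. Its distance from (0, 0) must equal √26:
[m·(13/3) − (13/3)]² = 26(m² + 1)
5m² + 26m + 5 = 0, so m = −1/5 or m = −5.
With m = −1/5: x + 5y = −26. With m = −5: 5x + y = −26.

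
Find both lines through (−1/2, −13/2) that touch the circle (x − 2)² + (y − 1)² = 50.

A line y − (−13/2) = m(x − (−1/2)) is tangent when its distance from (2, 1) is 5√2:
(5/2m − (15/2))² = 50(m² + 1)
7m² + 6m − 1 = 0, so m = 1/7 or m = −1.
Through (−1/2, −13/2) these give x − 7y = 45 and x + y = −7.

x − 7y = 45 and x + y = −7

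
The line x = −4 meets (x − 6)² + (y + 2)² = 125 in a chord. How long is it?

10

Centre (6, −2), r² = 125. Perpendicular distance d from centre to line = |10| / √1 = 10.
Chord = 2√(r² − d²) = 2·√(25) = 10.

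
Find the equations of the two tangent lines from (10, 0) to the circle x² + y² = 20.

Write the tangent as mx − y + (0 − m·(10)) = 0 and set its distance from the centre to 2√5:
(−10m − (0))² = 20(m² + 1)
4m² − 1 = 0, so m = −1/2 or m = 1/2.
Through (10, 0) these give x + 2y = 10 and x − 2y = 10.

x + 2y = 10 and x − 2y = 10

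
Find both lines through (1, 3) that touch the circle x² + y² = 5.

Write the tangent as mx − y + (3 − m·(1)) = 0 and set its distance from the centre to √5:
(−1m − (−3))² = 5(m² + 1)
2m² + 3m − 2 = 0, so m = −2 or m = 1/2.
With m = −2: 2x + y = 5. With m = 1/2: x − 2y = −5.

2x + y = 5 and x − 2y = −5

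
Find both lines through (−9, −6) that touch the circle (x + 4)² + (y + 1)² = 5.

2x − y = −12 and x − 2y = 3

A line y − (−6) = m(x − (−9)) is tangent when its distance from (−4, −1) is √5:
(5m − (5))² = 5(m² + 1)
2m² − 5m + 2 = 0, so m = 2 or m = 1/2.
With m = 2: 2x − y = −12. With m = 1/2: x − 2y = 3.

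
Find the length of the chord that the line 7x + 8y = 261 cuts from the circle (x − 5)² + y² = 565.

2√113

The distance from (5, 0) to the line is 226/√113, and r² = 565.
Half the chord is √(r² − d²) = √(113), so the full chord is 2√113.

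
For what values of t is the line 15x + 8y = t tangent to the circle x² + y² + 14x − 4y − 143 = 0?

For a tangent, require d(centre, line) = r = 14.
|15·(−7) + 8·2 − t| / √289 = 14
|t − (−89)| = 14·17, so t = 149 or t = −327.

t = −327 or t = 149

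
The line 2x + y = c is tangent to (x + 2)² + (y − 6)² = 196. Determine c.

c = 2 ± 14√5

The line touches the circle iff its distance from (−2, 6) is 14:
|2·(−2) + 1·6 − c| / √5 = 14
|c − (2)| = 14√5.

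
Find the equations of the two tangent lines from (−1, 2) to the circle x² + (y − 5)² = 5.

A line y − (2) = m(x − (−1)) is tangent when its distance from (0, 5) is √5:
[m·(1) − (3)]² = 5(m² + 1)
2m² + 3m − 2 = 0, so m = −2 or m = 1/2.
Through (−1, 2) these give 2x + y = 0 and x − 2y = −5.

2x + y = 0 and x − 2y = −5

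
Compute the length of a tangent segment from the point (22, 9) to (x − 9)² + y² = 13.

With centre O = (9, 0), |OP|² = 250 and r² = 13.
The tangent meets the radius at right angles, so tangent² = |PO|² − r² = 250 − 13 = 237.

√237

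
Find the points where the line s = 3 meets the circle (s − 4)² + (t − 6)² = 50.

The line gives s = 3. Substituting into the circle:
t² − 12t − 13 = 0
t = 13 or t = −1, giving (3, 13) and (3, −1).

(3, −1) and (3, 13)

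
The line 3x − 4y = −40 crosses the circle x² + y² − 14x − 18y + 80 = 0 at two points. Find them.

From the line, y = (40 + 3x)/4. Substituting:
25x² − 200x = 0  ⟹  x² − 8x = 0
x = 8 or x = 0, giving (8, 16) and (0, 10).

(0, 10) and (8, 16)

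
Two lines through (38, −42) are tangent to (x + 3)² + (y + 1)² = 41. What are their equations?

Write the tangent as mx − y + (−42 − m·(38)) = 0 and set its distance from the centre to √41:
[m·(−41) − (41)]² = 41(m² + 1)
20m² + 41m + 20 = 0, so m = −4/5 or m = −5/4.
Through (38, −42) these give 4x + 5y = −58 and 5x + 4y = 22.

4x + 5y = −58 and 5x + 4y = 22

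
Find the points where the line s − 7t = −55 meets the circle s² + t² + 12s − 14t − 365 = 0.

(−27, 4) and (15, 10)

From the line, t = (55 + s)/7. Substituting:
50s² + 600s − 20250 = 0  ⟹  s² + 12s − 405 = 0
s = 15 or s = −27, giving (15, 10) and (−27, 4).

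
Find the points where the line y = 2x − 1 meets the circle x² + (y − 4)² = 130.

Substitute y = 2x − 1:
5x² − 20x − 105 = 0  ⟹  x² − 4x − 21 = 0
x = 7 or x = −3, giving (7, 13) and (−3, −7).

(−3, −7) and (7, 13)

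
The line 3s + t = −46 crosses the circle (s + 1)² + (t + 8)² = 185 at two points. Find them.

(−14, −4) and (−9, −19)

Express t = −3s − 46 and substitute into the circle:
10s² + 230s + 1260 = 0  ⟹  s² + 23s + 126 = 0
s = −9 or s = −14, giving (−9, −19) and (−14, −4).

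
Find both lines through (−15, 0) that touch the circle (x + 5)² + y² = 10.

x − 3y = −15 and x + 3y = −15

Write the tangent as mx − y + (0 − m·(−15)) = 0 and set its distance from the centre to √10:
[m·(10) − (0)]² = 10(m² + 1)
9m² − 1 = 0, so m = 1/3 or m = −1/3.
With m = 1/3: x − 3y = −15. With m = −1/3: x + 3y = −15.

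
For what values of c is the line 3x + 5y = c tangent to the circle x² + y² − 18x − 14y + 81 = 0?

c = 62 ± 7√34

The line touches the circle iff its distance from (9, 7) is 7:
|3·9 + 5·7 − c| / √34 = 7
|c − (62)| = 7√34.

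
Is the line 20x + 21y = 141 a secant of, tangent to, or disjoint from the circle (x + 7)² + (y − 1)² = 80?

Substituting the line into the circle gives 841x² + 1374x + 729 = 0.
Discriminant = (1374)² − 4·841·(729) = −564480 < 0.
No real roots: the line does not meet the circle.

disjoint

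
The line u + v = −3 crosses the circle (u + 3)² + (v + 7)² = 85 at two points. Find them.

Substitute v = −u − 3:
2u² − 2u − 60 = 0  ⟹  u² − u − 30 = 0
u = 6 or u = −5, giving (6, −9) and (−5, 2).

(−5, 2) and (6, −9)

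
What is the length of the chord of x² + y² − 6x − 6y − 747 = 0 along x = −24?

Centre (3, 3), r² = 765. Perpendicular distance d from centre to line = |27| / √1 = 27.
Half the chord is √(r² − d²) = √(36), so the full chord is 12.

12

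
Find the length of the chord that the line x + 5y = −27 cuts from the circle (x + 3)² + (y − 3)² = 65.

Express y = (−27 − x)/5 and substitute into the circle:
26x² + 234x + 364 = 0  ⟹  x² + 9x + 14 = 0
x = −2 or x = −7, giving (−2, −5) and (−7, −4).
Chord length = distance between (−2, −5) and (−7, −4) = √26 = √26.

√26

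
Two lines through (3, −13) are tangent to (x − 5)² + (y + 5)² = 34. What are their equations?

3x − 5y = 74 and 5x + 3y = −24

Write the tangent as mx − y + (−13 − m·(3)) = 0 and set its distance from the centre to √34:
[m·(2) − (8)]² = 34(m² + 1)
15m² + 16m − 15 = 0, so m = 3/5 or m = −5/3.
With m = 3/5: 3x − 5y = 74. With m = −5/3: 5x + 3y = −24.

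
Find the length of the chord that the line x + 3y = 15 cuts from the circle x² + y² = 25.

The distance from (0, 0) to the line is 15/√10, and r² = 25.
Half the chord is √(r² − d²) = √(5/2), so the full chord is √10.

√10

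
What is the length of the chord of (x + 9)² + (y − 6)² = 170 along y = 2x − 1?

The distance from (−9, 6) to the line is 25/√5, and r² = 170.
Half the chord is √(r² − d²) = √(45), so the full chord is 6√5.

6√5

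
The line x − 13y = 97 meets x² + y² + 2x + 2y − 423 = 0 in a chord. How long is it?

Substitute y = (−97 + x)/13:
170x² + 170x − 64600 = 0  ⟹  x² + x − 380 = 0
x = 19 or x = −20, giving (19, −6) and (−20, −9).
Chord length = distance between (19, −6) and (−20, −9) = √1530 = 3√170.

3√170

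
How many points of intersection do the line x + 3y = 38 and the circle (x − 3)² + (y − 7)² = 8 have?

Substituting the line into the circle gives 10x² − 88x + 298 = 0.
Discriminant = (−88)² − 4·10·(298) = −4176 < 0.
No real roots: the line does not meet the circle.

0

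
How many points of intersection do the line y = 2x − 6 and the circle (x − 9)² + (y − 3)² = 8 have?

0

Substituting the line into the circle gives 5x² − 54x + 154 = 0.
Discriminant = (−54)² − 4·5·(154) = −164 < 0.
No real roots: the line does not meet the circle.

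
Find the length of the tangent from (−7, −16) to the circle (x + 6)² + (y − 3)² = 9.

√353

The centre is (−6, 3) and r = 3. The square of the distance from P to the centre is 1 + 361 = 362.
The tangent meets the radius at right angles, so tangent² = |PO|² − r² = 362 − 9 = 353.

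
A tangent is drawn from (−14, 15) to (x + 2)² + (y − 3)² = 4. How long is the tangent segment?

2√71

Centre (−2, 3), r² = 4. |PO|² = (−12)² + (12)² = 288.
By the tangent–radius right angle, tangent length = √(|PO|² − r²) = √284 = 2√71.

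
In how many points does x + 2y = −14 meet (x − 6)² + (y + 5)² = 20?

1

Centre (6, −5), r² = 20. Distance² from centre to line = (10)²/5 = 20.
Since d² = r², the line is tangent.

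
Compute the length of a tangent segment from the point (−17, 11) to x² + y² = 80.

√330

With centre O = (0, 0), |OP|² = 410 and r² = 80.
Power of the point: PT² = |PO|² − r² = 330, so PT = √330.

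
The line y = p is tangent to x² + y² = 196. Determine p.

p = −14 or p = 14

The line touches the circle iff its distance from (0, 0) is 14:
|0·0 + 1·0 − p| / √1 = 14
|p| = 14, so p = 14 or p = −14.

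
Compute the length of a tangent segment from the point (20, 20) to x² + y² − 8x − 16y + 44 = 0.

Centre (4, 8), r² = 36. |PO|² = (16)² + (12)² = 400.
Power of the point: PT² = |PO|² − r² = 364, so PT = 2√91.

2√91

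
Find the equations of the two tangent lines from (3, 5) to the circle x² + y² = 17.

Write the tangent as mx − y + (5 − m·(3)) = 0 and set its distance from the centre to √17:
[m·(−3) − (−5)]² = 17(m² + 1)
4m² + 15m − 4 = 0, so m = −4 or m = 1/4.
With m = −4: 4x + y = 17. With m = 1/4: x − 4y = −17.

4x + y = 17 and x − 4y = −17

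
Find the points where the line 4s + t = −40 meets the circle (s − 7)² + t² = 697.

(−14, 16) and (−4, −24)

From the line, t = −4s − 40. Substituting:
17s² + 306s + 952 = 0  ⟹  s² + 18s + 56 = 0
s = −4 or s = −14, giving (−4, −24) and (−14, 16).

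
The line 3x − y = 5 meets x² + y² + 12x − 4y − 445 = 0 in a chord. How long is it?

13√10

Substitute y = 3x − 5:
10x² − 30x − 400 = 0  ⟹  x² − 3x − 40 = 0
x = 8 or x = −5, giving (8, 19) and (−5, −20).
Chord length = distance between (8, 19) and (−5, −20) = √1690 = 13√10.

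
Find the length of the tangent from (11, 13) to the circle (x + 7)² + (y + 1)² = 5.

Centre (−7, −1), r² = 5. |PO|² = (18)² + (14)² = 520.
By the tangent–radius right angle, tangent length = √(|PO|² − r²) = √515.

√515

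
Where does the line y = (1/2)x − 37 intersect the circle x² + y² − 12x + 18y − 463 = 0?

(8, −33) and (24, −25)

From the line, y = (−74 + x)/2. Substituting:
5x² − 160x + 960 = 0  ⟹  x² − 32x + 192 = 0
x = 24 or x = 8, giving (24, −25) and (8, −33).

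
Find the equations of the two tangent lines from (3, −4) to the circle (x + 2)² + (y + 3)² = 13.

3x + 2y = 1 and 2x − 3y = 18

Write the tangent as mx − y + (−4 − m·(3)) = 0 and set its distance from the centre to √13:
[m·(−5) − (1)]² = 13(m² + 1)
6m² + 5m − 6 = 0, so m = −3/2 or m = 2/3.
With m = −3/2: 3x + 2y = 1. With m = 2/3: 2x − 3y = 18.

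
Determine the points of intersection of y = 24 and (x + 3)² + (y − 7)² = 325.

Substitute y = 24:
x² + 6x − 27 = 0
x = 3 or x = −9, giving (3, 24) and (−9, 24).

(−9, 24) and (3, 24)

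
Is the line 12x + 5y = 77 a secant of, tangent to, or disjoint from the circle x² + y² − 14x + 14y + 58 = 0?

secant

Substituting the line into the circle gives 169x² − 3038x + 12769 = 0.
Δ = 9229444 − 8631844 = 597600.
Two real roots: the line is a secant.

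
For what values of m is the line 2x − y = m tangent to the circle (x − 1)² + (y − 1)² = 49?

For a tangent, require d(centre, line) = r = 7.
|2·1 − 1·1 − m| / √5 = 7
|m − (1)| = 7√5.

m = 1 ± 7√5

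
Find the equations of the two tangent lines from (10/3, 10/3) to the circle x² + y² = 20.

Write the tangent as mx − y + (10/3 − m·(10/3)) = 0 and set its distance from the centre to 2√5:
(−10/3m − (−10/3))² = 20(m² + 1)
2m² + 5m + 2 = 0, so m = −1/2 or m = −2.
With m = −1/2: x + 2y = 10. With m = −2: 2x + y = 10.

x + 2y = 10 and 2x + y = 10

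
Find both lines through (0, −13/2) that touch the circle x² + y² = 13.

Write the tangent as mx − y + (−13/2 − m·(0)) = 0 and set its distance from the centre to √13:
(0m − (13/2))² = 13(m² + 1)
4m² − 9 = 0, so m = 3/2 or m = −3/2.
With m = 3/2: 3x − 2y = 13. With m = −3/2: 3x + 2y = −13.

3x − 2y = 13 and 3x + 2y = −13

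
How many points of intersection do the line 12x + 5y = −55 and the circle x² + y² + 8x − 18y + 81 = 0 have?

Substituting the line into the circle gives 169x² + 2600x + 10000 = 0.
Discriminant = (2600)² − 4·169·(10000) = 0.
A repeated root: the line is tangent.

1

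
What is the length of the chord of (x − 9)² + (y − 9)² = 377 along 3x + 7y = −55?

√58

The distance from (9, 9) to the line is 145/√58, and r² = 377.
Chord = 2√(r² − d²) = 2·√(29/2) = √58.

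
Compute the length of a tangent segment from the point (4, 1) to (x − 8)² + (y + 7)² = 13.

The centre is (8, −7) and r = √13. The square of the distance from P to the centre is 16 + 64 = 80.
By the tangent–radius right angle, tangent length = √(|PO|² − r²) = √67.

√67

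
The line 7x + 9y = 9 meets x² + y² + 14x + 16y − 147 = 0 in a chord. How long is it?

From the line, y = (9 − 7x)/9. Substituting:
130x² − 10530 = 0  ⟹  x² − 81 = 0
x = 9 or x = −9, giving (9, −6) and (−9, 8).
Chord length = distance between (9, −6) and (−9, 8) = √520 = 2√130.

2√130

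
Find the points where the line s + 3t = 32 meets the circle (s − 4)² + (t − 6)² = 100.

Express t = (32 − s)/3 and substitute into the circle:
10s² − 100s − 560 = 0  ⟹  s² − 10s − 56 = 0
s = 14 or s = −4, giving (14, 6) and (−4, 12).

(−4, 12) and (14, 6)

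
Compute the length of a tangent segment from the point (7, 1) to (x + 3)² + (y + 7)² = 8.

The centre is (−3, −7) and r = 2√2. The square of the distance from P to the centre is 100 + 64 = 164.
Power of the point: PT² = |PO|² − r² = 156, so PT = 2√39.

2√39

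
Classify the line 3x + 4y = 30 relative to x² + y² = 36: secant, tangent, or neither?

tangent

Substituting the line into the circle gives 25x² − 180x + 324 = 0.
Discriminant = (−180)² − 4·25·(324) = 0.
A repeated root: the line is tangent.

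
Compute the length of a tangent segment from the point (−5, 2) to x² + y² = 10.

With centre O = (0, 0), |OP|² = 29 and r² = 10.
Power of the point: PT² = |PO|² − r² = 19, so PT = √19.

√19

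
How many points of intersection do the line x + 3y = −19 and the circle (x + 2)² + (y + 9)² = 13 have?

2

Substituting the line into the circle gives 10x² + 20x − 17 = 0.
Discriminant = (20)² − 4·10·(−17) = 1080 > 0.
Two real roots: the line is a secant.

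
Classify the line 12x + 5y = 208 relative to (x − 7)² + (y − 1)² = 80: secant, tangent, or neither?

Centre (7, 1), r² = 80. Distance² from centre to line = (−119)²/169 = 14161/169.
Since d² > r², the line lies outside the circle.

neither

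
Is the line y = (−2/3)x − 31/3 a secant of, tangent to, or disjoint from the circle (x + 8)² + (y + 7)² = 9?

secant

Substituting the line into the circle gives 13x² + 184x + 595 = 0.
Δ = 33856 − 30940 = 2916.
Two real roots: the line is a secant.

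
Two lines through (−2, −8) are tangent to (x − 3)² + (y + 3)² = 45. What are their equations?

x + 2y = −18 and 2x + y = −12

Let a tangent through (−2, −8) have slope m. Its distance from (3, −3) must equal 3√5:
[m·(5) − (5)]² = 45(m² + 1)
2m² + 5m + 2 = 0, so m = −1/2 or m = −2.
Through (−2, −8) these give x + 2y = −18 and 2x + y = −12.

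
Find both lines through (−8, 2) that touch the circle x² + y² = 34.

3x − 5y = −34 and 5x + 3y = −34

Let a tangent through (−8, 2) have slope m. Its distance from (0, 0) must equal √34:
[m·(8) − (−2)]² = 34(m² + 1)
15m² + 16m − 15 = 0, so m = 3/5 or m = −5/3.
Through (−8, 2) these give 3x − 5y = −34 and 5x + 3y = −34.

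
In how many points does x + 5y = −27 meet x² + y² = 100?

2

Centre (0, 0), r² = 100. Distance² from centre to line = (27)²/26 = 729/26.
Since d² < r², the line cuts the circle twice.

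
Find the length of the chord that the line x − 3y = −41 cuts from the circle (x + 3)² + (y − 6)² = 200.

8√10

The distance from (−3, 6) to the line is 20/√10, and r² = 200.
Half the chord is √(r² − d²) = √(160), so the full chord is 8√10.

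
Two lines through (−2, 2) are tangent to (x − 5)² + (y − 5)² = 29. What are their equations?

2x + 5y = 6 and 5x − 2y = −14

Let a tangent through (−2, 2) have slope m. Its distance from (5, 5) must equal √29:
[m·(7) − (3)]² = 29(m² + 1)
10m² − 21m − 10 = 0, so m = −2/5 or m = 5/2.
Through (−2, 2) these give 2x + 5y = 6 and 5x − 2y = −14.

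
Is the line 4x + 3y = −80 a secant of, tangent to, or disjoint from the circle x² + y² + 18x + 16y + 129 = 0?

tangent

Centre (−9, −8), r² = 16. Distance² from centre to line = (20)²/25 = 16.
Since d² = r², the line is tangent.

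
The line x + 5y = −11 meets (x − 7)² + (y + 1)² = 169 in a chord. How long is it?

Substitute y = (−11 − x)/5:
26x² − 338x − 2964 = 0  ⟹  x² − 13x − 114 = 0
x = 19 or x = −6, giving (19, −6) and (−6, −1).
|(19, −6) − (−6, −1)| = √((25)² + (−5)²) = 5√26.

5√26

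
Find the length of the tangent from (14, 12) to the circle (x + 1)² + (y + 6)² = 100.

√449

With centre O = (−1, −6), |OP|² = 549 and r² = 100.
Power of the point: PT² = |PO|² − r² = 449, so PT = √449.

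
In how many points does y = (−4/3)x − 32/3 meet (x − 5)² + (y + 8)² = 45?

2

Centre (5, −8), r² = 45. Distance² from centre to line = (28)²/25 = 784/25.
Since d² < r², the line cuts the circle twice.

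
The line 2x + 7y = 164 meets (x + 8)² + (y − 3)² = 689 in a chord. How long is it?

4√53

Express y = (164 − 2x)/7 and substitute into the circle:
53x² + 212x − 10176 = 0  ⟹  x² + 4x − 192 = 0
x = 12 or x = −16, giving (12, 20) and (−16, 28).
Chord length = distance between (12, 20) and (−16, 28) = √848 = 4√53.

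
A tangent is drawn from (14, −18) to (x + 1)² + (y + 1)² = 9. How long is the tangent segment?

√505

Centre (−1, −1), r² = 9. |PO|² = (15)² + (−17)² = 514.
By the tangent–radius right angle, tangent length = √(|PO|² − r²) = √505.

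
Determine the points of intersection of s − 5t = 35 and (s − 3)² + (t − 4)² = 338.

From the line, t = (−35 + s)/5. Substituting:
26s² − 260s − 5200 = 0  ⟹  s² − 10s − 200 = 0
s = 20 or s = −10, giving (20, −3) and (−10, −9).

(−10, −9) and (20, −3)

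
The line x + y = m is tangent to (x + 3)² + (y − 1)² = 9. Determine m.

m = −2 ± 3√2

The line touches the circle iff its distance from (−3, 1) is 3:
|1·(−3) + 1·1 − m| / √2 = 3
|m − (−2)| = 3√2.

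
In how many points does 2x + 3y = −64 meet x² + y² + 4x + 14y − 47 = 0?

0

Centre (−2, −7), r² = 100. Distance² from centre to line = (39)²/13 = 117.
Since d² > r², the line lies outside the circle.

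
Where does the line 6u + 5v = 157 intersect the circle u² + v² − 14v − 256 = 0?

Express v = (157 − 6u)/5 and substitute into the circle:
61u² − 1464u + 7259 = 0  ⟹  u² − 24u + 119 = 0
u = 17 or u = 7, giving (17, 11) and (7, 23).

(7, 23) and (17, 11)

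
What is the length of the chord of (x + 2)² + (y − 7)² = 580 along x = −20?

The line gives x = −20. Substituting into the circle:
y² − 14y − 207 = 0
y = 23 or y = −9, giving (−20, 23) and (−20, −9).
Chord length = distance between (−20, 23) and (−20, −9) = √1024 = 32.

32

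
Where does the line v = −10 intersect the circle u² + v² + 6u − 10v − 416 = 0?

Substitute v = −10:
u² + 6u − 216 = 0
u = 12 or u = −18, giving (12, −10) and (−18, −10).

(−18, −10) and (12, −10)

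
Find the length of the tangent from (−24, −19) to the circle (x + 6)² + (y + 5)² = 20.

The centre is (−6, −5) and r = 2√5. The square of the distance from P to the centre is 324 + 196 = 520.
By the tangent–radius right angle, tangent length = √(|PO|² − r²) = √500 = 10√5.

10√5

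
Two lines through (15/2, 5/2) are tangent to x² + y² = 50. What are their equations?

A line y − (5/2) = m(x − (15/2)) is tangent when its distance from (0, 0) is 5√2:
(−15/2m − (−5/2))² = 50(m² + 1)
m² − 6m − 7 = 0, so m = −1 or m = 7.
Through (15/2, 5/2) these give x + y = 10 and 7x − y = 50.

x + y = 10 and 7x − y = 50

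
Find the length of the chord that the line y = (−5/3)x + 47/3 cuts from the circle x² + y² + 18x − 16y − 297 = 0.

Substitute y = (47 − 5x)/3:
34x² − 68x − 2720 = 0  ⟹  x² − 2x − 80 = 0
x = 10 or x = −8, giving (10, −1) and (−8, 29).
Chord length = distance between (10, −1) and (−8, 29) = √1224 = 6√34.

6√34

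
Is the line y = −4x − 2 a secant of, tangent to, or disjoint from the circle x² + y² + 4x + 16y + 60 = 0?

Substituting the line into the circle gives 17x² − 44x + 32 = 0.
Δ = 1936 − 2176 = −240.
No real roots: the line does not meet the circle.

disjoint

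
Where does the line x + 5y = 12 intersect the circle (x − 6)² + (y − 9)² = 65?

(2, 2) and (7, 1)

Express y = (12 − x)/5 and substitute into the circle:
26x² − 234x + 364 = 0  ⟹  x² − 9x + 14 = 0
x = 7 or x = 2, giving (7, 1) and (2, 2).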